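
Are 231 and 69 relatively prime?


Euclidean algorithm:
231 = 3 * 69 + 24
69 = 2 * 24 + 21
24 = 1 * 21 + 3
21 = 7 * 3 + 0
GCD(231, 69) = 3

No, not coprime (GCD = 3)


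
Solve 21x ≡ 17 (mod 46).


GCD(21, 46) = 1, unique solution
a^(-1) mod 46 = 11
x = 11 * 17 mod 46 = 3

x ≡ 3 (mod 46)


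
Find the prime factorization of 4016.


4016 / 2 = 2008
2008 / 2 = 1004
1004 / 2 = 502
502 / 2 = 251
251 / 251 = 1
4016 = 2^4 × 251


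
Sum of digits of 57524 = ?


5 + 7 + 5 + 2 + 4 = 23


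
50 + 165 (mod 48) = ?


50 + 165 = 215
215 mod 48 = 23


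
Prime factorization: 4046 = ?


4046 / 2 = 2023
2023 / 7 = 289
289 / 17 = 17
17 / 17 = 1
4046 = 2 × 7 × 17^2


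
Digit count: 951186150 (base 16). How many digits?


951186150 in base 16 = 38B1F2E6
Number of digits = 8

8 digits (base 16)


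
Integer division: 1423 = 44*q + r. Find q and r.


1423 = 44 * 32 + 15
Check: 1408 + 15 = 1423

q = 32, r = 15


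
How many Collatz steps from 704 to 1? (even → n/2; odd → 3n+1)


704 → 352 → 176 → 88 → 44 → 22 → 11 → 34 → 17 → 52 → 26 → 13 → 40 → 20 → 10 → 5 → 16 → 8 → 4 → 2 → 1
Total steps = 20

20 steps


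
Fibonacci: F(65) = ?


Sequence: 1, 1, 2, 3, 5, 8, 13, 21, 34, 55, 89, 144, 233, 377, 610, 987, 1597, 2584, 4181, 6765, 10946, 17711, 28657, 46368, 75025, 121393, 196418, 317811, 514229, 832040, 1346269, 2178309, 3524578, 5702887, 9227465, 14930352, 24157817, 39088169, 63245986, 102334155, 165580141, 267914296, 433494437, 701408733, 1134903170, 1836311903, 2971215073, 4807526976, 7778742049, 12586269025, 20365011074, 32951280099, 53316291173, 86267571272, 139583862445, 225851433717, 365435296162, 591286729879, 956722026041, 1548008755920, 2504730781961, 4052739537881, 6557470319842, 10610209857723, 17167680177565
F(65) = 17167680177565


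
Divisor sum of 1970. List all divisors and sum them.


Divisors of 1970: 1, 2, 5, 10, 197, 394, 985, 1970
Sum = 1 + 2 + 5 + 10 + 197 + 394 + 985 + 1970 = 3564

σ(1970) = 3564


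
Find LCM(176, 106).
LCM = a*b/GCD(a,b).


GCD(176, 106) = 2
LCM = 176*106/2 = 18656/2 = 9328

LCM = 9328


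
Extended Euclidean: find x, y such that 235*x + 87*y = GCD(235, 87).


Tabular extended Euclidean (each row: r = 235*s + 87*t):
r=235, s=1, t=0
r=87, s=0, t=1
q=2: r=61, s=1, t=-2   [235*(1) + 87*(-2) = 61]
q=1: r=26, s=-1, t=3   [235*(-1) + 87*(3) = 26]
q=2: r=9, s=3, t=-8   [235*(3) + 87*(-8) = 9]
q=2: r=8, s=-7, t=19   [235*(-7) + 87*(19) = 8]
q=1: r=1, s=10, t=-27   [235*(10) + 87*(-27) = 1]
q=8: r=0, s=-87, t=235   [235*(-87) + 87*(235) = 0]
GCD = 1; from the row with r=1: x=10, y=-27
Check: 235*(10) + 87*(-27) = 2350 - 2349 = 1

GCD = 1, x = 10, y = -27


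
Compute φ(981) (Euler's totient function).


981 = 3^2 × 109
Prime factors: 3, 109
φ(981) = 981 × (1-1/3) × (1-1/109)
= 981 × 2/3 × 108/109 = 648

φ(981) = 648


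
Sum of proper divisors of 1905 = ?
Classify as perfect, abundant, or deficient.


Proper divisors: 1, 3, 5, 15, 127, 381, 635
Sum = 1 + 3 + 5 + 15 + 127 + 381 + 635 = 1167
1167 < 1905 → deficient

s(1905) = 1167 (deficient)


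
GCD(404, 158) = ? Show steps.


404 = 2 * 158 + 88
158 = 1 * 88 + 70
88 = 1 * 70 + 18
70 = 3 * 18 + 16
18 = 1 * 16 + 2
16 = 8 * 2 + 0
GCD = 2


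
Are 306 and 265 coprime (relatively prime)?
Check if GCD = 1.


Euclidean algorithm:
306 = 1 * 265 + 41
265 = 6 * 41 + 19
41 = 2 * 19 + 3
19 = 6 * 3 + 1
3 = 3 * 1 + 0
GCD(306, 265) = 1

Yes, coprime (GCD = 1)


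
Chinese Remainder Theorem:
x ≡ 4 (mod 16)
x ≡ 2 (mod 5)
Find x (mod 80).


M = 16*5 = 80
M1 = M/16 = 5, M2 = M/5 = 16
M1^(-1) mod 16 = 13, M2^(-1) mod 5 = 1
x = 4*5*13 + 2*16*1 = 292
292 mod 80 = 52
Check: 52 mod 16 = 4 ✓, 52 mod 5 = 2 ✓

x ≡ 52 (mod 80)


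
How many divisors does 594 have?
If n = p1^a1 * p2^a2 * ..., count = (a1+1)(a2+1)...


594 = 2^1 × 3^3 × 11^1
d(594) = (1+1) × (3+1) × (1+1) = 16

16 divisors


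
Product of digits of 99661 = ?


9 × 9 × 6 × 6 × 1 = 2916


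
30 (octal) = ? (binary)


30 (base 8) = 24 (decimal)
24 (decimal) = 11000 (base 2)


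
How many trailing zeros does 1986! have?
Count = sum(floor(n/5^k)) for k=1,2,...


floor(1986/5) = 397
floor(1986/25) = 79
floor(1986/125) = 15
floor(1986/625) = 3
Total = 494

494 trailing zeros


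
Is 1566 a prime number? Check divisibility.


1566 / 2 = 783 (exact division)
1566 is NOT prime.

No, 1566 is not prime


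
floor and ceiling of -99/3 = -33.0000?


-99/3 = -33.0000
floor = -33
ceil = -33

floor = -33, ceil = -33


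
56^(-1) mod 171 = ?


Use the extended Euclidean algorithm on (171, 56); each row r = 171*s + 56*t:
r=171, s=1, t=0
r=56, s=0, t=1
q=3: r=3, s=1, t=-3   [171*(1) + 56*(-3) = 3]
q=18: r=2, s=-18, t=55   [171*(-18) + 56*(55) = 2]
q=1: r=1, s=19, t=-58   [171*(19) + 56*(-58) = 1]
q=2: r=0, s=-56, t=171   [171*(-56) + 56*(171) = 0]
GCD = 1 with t = -58, so 56*(-58) ≡ 1 (mod 171)
Inverse = -58 mod 171 = 113
Check: 56 * 113 = 6328 ≡ 1 (mod 171)

56^(-1) ≡ 113 (mod 171)


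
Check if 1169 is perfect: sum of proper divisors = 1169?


Proper divisors of 1169: 1, 7, 167
Sum = 1 + 7 + 167 = 175

No, 1169 is not perfect (175 ≠ 1169)


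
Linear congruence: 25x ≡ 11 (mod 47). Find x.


GCD(25, 47) = 1, unique solution
a^(-1) mod 47 = 32
x = 32 * 11 mod 47 = 23

x ≡ 23 (mod 47)


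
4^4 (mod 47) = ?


4^1 mod 47 = 4
4^2 mod 47 = 16
4^3 mod 47 = 17
4^4 mod 47 = 21


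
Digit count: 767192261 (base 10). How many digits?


767192261 has 9 digits in base 10
floor(log10(767192261)) + 1 = floor(8.8849) + 1 = 9

9 digits (base 10)


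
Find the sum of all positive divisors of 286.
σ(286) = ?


Divisors of 286: 1, 2, 11, 13, 22, 26, 143, 286
Sum = 1 + 2 + 11 + 13 + 22 + 26 + 143 + 286 = 504

σ(286) = 504


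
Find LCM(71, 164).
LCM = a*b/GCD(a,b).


GCD(71, 164) = 1
LCM = 71*164/1 = 11644/1 = 11644

LCM = 11644


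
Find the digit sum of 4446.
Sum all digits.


4 + 4 + 4 + 6 = 18


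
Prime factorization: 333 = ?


333 / 3 = 111
111 / 3 = 37
37 / 37 = 1
333 = 3^2 × 37


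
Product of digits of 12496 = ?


1 × 2 × 4 × 9 × 6 = 432


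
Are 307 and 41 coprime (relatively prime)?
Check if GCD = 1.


Euclidean algorithm:
307 = 7 * 41 + 20
41 = 2 * 20 + 1
20 = 20 * 1 + 0
GCD(307, 41) = 1

Yes, coprime (GCD = 1)


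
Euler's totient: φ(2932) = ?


2932 = 2^2 × 733
Prime factors: 2, 733
φ(2932) = 2932 × (1-1/2) × (1-1/733)
= 2932 × 1/2 × 732/733 = 1464

φ(2932) = 1464


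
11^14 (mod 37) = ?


11^1 mod 37 = 11
11^2 mod 37 = 10
11^3 mod 37 = 36
11^4 mod 37 = 26
11^5 mod 37 = 27
11^6 mod 37 = 1
11^7 mod 37 = 11
11^8 mod 37 = 10
11^9 mod 37 = 36
11^10 mod 37 = 26
11^11 mod 37 = 27
11^12 mod 37 = 1
11^13 mod 37 = 11
11^14 mod 37 = 10


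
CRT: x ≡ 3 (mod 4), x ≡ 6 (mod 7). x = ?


M = 4*7 = 28
M1 = M/4 = 7, M2 = M/7 = 4
M1^(-1) mod 4 = 3, M2^(-1) mod 7 = 2
x = 3*7*3 + 6*4*2 = 111
111 mod 28 = 27
Check: 27 mod 4 = 3 ✓, 27 mod 7 = 6 ✓

x ≡ 27 (mod 28)


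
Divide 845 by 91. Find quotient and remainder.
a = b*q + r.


845 = 91 * 9 + 26
Check: 819 + 26 = 845

q = 9, r = 26


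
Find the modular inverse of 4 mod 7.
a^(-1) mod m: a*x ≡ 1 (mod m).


Use the extended Euclidean algorithm on (7, 4); each row r = 7*s + 4*t:
r=7, s=1, t=0
r=4, s=0, t=1
q=1: r=3, s=1, t=-1   [7*(1) + 4*(-1) = 3]
q=1: r=1, s=-1, t=2   [7*(-1) + 4*(2) = 1]
q=3: r=0, s=4, t=-7   [7*(4) + 4*(-7) = 0]
GCD = 1 with t = 2, so 4*(2) ≡ 1 (mod 7)
Inverse = 2 mod 7 = 2
Check: 4 * 2 = 8 ≡ 1 (mod 7)

4^(-1) ≡ 2 (mod 7)


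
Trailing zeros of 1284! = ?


floor(1284/5) = 256
floor(1284/25) = 51
floor(1284/125) = 10
floor(1284/625) = 2
Total = 319

319 trailing zeros


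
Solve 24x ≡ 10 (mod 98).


GCD(24, 98) = 2 divides 10
Divide: 12x ≡ 5 (mod 49)
x ≡ 29 (mod 49)


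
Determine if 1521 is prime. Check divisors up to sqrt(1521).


1521 / 3 = 507 (exact division)
1521 is NOT prime.

No, 1521 is not prime


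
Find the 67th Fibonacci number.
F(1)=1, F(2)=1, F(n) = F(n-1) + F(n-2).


Sequence: 1, 1, 2, 3, 5, 8, 13, 21, 34, 55, 89, 144, 233, 377, 610, 987, 1597, 2584, 4181, 6765, 10946, 17711, 28657, 46368, 75025, 121393, 196418, 317811, 514229, 832040, 1346269, 2178309, 3524578, 5702887, 9227465, 14930352, 24157817, 39088169, 63245986, 102334155, 165580141, 267914296, 433494437, 701408733, 1134903170, 1836311903, 2971215073, 4807526976, 7778742049, 12586269025, 20365011074, 32951280099, 53316291173, 86267571272, 139583862445, 225851433717, 365435296162, 591286729879, 956722026041, 1548008755920, 2504730781961, 4052739537881, 6557470319842, 10610209857723, 17167680177565, 27777890035288, 44945570212853
F(67) = 44945570212853


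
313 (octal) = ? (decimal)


313 (base 8) = 203 (decimal)
203 (decimal) = 203 (base 10)


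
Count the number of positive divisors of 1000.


1000 = 2^3 × 5^3
d(1000) = (3+1) × (3+1) = 16

16 divisors


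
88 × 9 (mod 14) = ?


88 × 9 = 792
792 mod 14 = 8


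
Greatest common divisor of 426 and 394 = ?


426 = 1 * 394 + 32
394 = 12 * 32 + 10
32 = 3 * 10 + 2
10 = 5 * 2 + 0
GCD = 2


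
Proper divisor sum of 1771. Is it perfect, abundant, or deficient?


Proper divisors: 1, 7, 11, 23, 77, 161, 253
Sum = 1 + 7 + 11 + 23 + 77 + 161 + 253 = 533
533 < 1771 → deficient

s(1771) = 533 (deficient)


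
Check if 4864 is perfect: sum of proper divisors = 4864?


Proper divisors of 4864: 1, 2, 4, 8, 16, 19, 32, 38, 64, 76, 128, 152, 256, 304, 608, 1216, 2432
Sum = 1 + 2 + 4 + 8 + 16 + 19 + 32 + 38 + 64 + 76 + 128 + 152 + 256 + 304 + 608 + 1216 + 2432 = 5356

No, 4864 is not perfect (5356 ≠ 4864)


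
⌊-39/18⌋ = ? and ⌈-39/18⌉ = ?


-39/18 = -2.1667
floor = -3
ceil = -2

floor = -3, ceil = -2


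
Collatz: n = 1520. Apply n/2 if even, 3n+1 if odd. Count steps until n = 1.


1520 → 760 → 380 → 190 → 95 → 286 → 143 → 430 → 215 → 646 → 323 → 970 → 485 → 1456 → 728 → 364 → 182 → 91 → 274 → 137 → 412 → 206 → 103 → 310 → 155 → 466 → 233 → 700 → 350 → 175 → 526 → 263 → 790 → 395 → 1186 → 593 → 1780 → 890 → 445 → 1336 → 668 → 334 → 167 → 502 → 251 → 754 → 377 → 1132 → 566 → 283 → 850 → 425 → 1276 → 638 → 319 → 958 → 479 → 1438 → 719 → 2158 → 1079 → 3238 → 1619 → 4858 → 2429 → 7288 → 3644 → 1822 → 911 → 2734 → 1367 → 4102 → 2051 → 6154 → 3077 → 9232 → 4616 → 2308 → 1154 → 577 → 1732 → 866 → 433 → 1300 → 650 → 325 → 976 → 488 → 244 → 122 → 61 → 184 → 92 → 46 → 23 → 70 → 35 → 106 → 53 → 160 → 80 → 40 → 20 → 10 → 5 → 16 → 8 → 4 → 2 → 1
Total steps = 109

109 steps


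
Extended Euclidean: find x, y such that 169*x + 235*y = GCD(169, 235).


Tabular extended Euclidean (each row: r = 169*s + 235*t):
r=169, s=1, t=0
r=235, s=0, t=1
q=0: r=169, s=1, t=0   [169*(1) + 235*(0) = 169]
q=1: r=66, s=-1, t=1   [169*(-1) + 235*(1) = 66]
q=2: r=37, s=3, t=-2   [169*(3) + 235*(-2) = 37]
q=1: r=29, s=-4, t=3   [169*(-4) + 235*(3) = 29]
q=1: r=8, s=7, t=-5   [169*(7) + 235*(-5) = 8]
q=3: r=5, s=-25, t=18   [169*(-25) + 235*(18) = 5]
q=1: r=3, s=32, t=-23   [169*(32) + 235*(-23) = 3]
q=1: r=2, s=-57, t=41   [169*(-57) + 235*(41) = 2]
q=1: r=1, s=89, t=-64   [169*(89) + 235*(-64) = 1]
q=2: r=0, s=-235, t=169   [169*(-235) + 235*(169) = 0]
GCD = 1; from the row with r=1: x=89, y=-64
Check: 169*(89) + 235*(-64) = 15041 - 15040 = 1

GCD = 1, x = 89, y = -64


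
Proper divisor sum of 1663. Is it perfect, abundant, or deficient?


Proper divisors: 1
Sum = 1 = 1
1 < 1663 → deficient

s(1663) = 1 (deficient)


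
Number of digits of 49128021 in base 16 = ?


49128021 in base 16 = 2EDA255
Number of digits = 7

7 digits (base 16)


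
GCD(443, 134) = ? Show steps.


443 = 3 * 134 + 41
134 = 3 * 41 + 11
41 = 3 * 11 + 8
11 = 1 * 8 + 3
8 = 2 * 3 + 2
3 = 1 * 2 + 1
2 = 2 * 1 + 0
GCD = 1


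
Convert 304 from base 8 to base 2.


304 (base 8) = 196 (decimal)
196 (decimal) = 11000100 (base 2)


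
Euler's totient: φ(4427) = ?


4427 = 19 × 233
Prime factors: 19, 233
φ(4427) = 4427 × (1-1/19) × (1-1/233)
= 4427 × 18/19 × 232/233 = 4176

φ(4427) = 4176


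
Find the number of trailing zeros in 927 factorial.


floor(927/5) = 185
floor(927/25) = 37
floor(927/125) = 7
floor(927/625) = 1
Total = 230

230 trailing zeros


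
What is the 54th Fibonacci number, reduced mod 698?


F(k) mod 698 for k=1..54:
1, 1, 2, 3, 5, 8, 13, 21, 34, 55, 89, 144, 233, 377, 610, 289, 201, 490, 691, 483, 476, 261, 39, 300, 339, 639, 280, 221, 501, 24, 525, 549, 376, 227, 603, 132, 37, 169, 206, 375, 581, 258, 141, 399, 540, 241, 83, 324, 407, 33, 440, 473, 215, 688
F(54) mod 698 = 688


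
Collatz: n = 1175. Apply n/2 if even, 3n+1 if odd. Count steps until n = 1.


1175 → 3526 → 1763 → 5290 → 2645 → 7936 → 3968 → 1984 → 992 → 496 → 248 → 124 → 62 → 31 → 94 → 47 → 142 → 71 → 214 → 107 → 322 → 161 → 484 → 242 → 121 → 364 → 182 → 91 → 274 → 137 → 412 → 206 → 103 → 310 → 155 → 466 → 233 → 700 → 350 → 175 → 526 → 263 → 790 → 395 → 1186 → 593 → 1780 → 890 → 445 → 1336 → 668 → 334 → 167 → 502 → 251 → 754 → 377 → 1132 → 566 → 283 → 850 → 425 → 1276 → 638 → 319 → 958 → 479 → 1438 → 719 → 2158 → 1079 → 3238 → 1619 → 4858 → 2429 → 7288 → 3644 → 1822 → 911 → 2734 → 1367 → 4102 → 2051 → 6154 → 3077 → 9232 → 4616 → 2308 → 1154 → 577 → 1732 → 866 → 433 → 1300 → 650 → 325 → 976 → 488 → 244 → 122 → 61 → 184 → 92 → 46 → 23 → 70 → 35 → 106 → 53 → 160 → 80 → 40 → 20 → 10 → 5 → 16 → 8 → 4 → 2 → 1
Total steps = 119

119 steps


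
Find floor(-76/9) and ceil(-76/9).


-76/9 = -8.4444
floor = -9
ceil = -8

floor = -9, ceil = -8


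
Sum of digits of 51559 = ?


5 + 1 + 5 + 5 + 9 = 25


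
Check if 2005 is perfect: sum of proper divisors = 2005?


Proper divisors of 2005: 1, 5, 401
Sum = 1 + 5 + 401 = 407

No, 2005 is not perfect (407 ≠ 2005)


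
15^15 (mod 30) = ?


15^1 mod 30 = 15
15^2 mod 30 = 15
15^3 mod 30 = 15
15^4 mod 30 = 15
15^5 mod 30 = 15
15^6 mod 30 = 15
15^7 mod 30 = 15
15^8 mod 30 = 15
15^9 mod 30 = 15
15^10 mod 30 = 15
15^11 mod 30 = 15
15^12 mod 30 = 15
15^13 mod 30 = 15
15^14 mod 30 = 15
15^15 mod 30 = 15


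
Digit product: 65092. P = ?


6 × 5 × 0 × 9 × 2 = 0


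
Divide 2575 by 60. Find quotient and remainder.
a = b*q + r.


2575 = 60 * 42 + 55
Check: 2520 + 55 = 2575

q = 42, r = 55


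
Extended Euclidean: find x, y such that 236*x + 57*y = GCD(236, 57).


Tabular extended Euclidean (each row: r = 236*s + 57*t):
r=236, s=1, t=0
r=57, s=0, t=1
q=4: r=8, s=1, t=-4   [236*(1) + 57*(-4) = 8]
q=7: r=1, s=-7, t=29   [236*(-7) + 57*(29) = 1]
q=8: r=0, s=57, t=-236   [236*(57) + 57*(-236) = 0]
GCD = 1; from the row with r=1: x=-7, y=29
Check: 236*(-7) + 57*(29) = -1652 + 1653 = 1

GCD = 1, x = -7, y = 29


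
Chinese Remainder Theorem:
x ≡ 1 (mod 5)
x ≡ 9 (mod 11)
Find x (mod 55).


M = 5*11 = 55
M1 = M/5 = 11, M2 = M/11 = 5
M1^(-1) mod 5 = 1, M2^(-1) mod 11 = 9
x = 1*11*1 + 9*5*9 = 416
416 mod 55 = 31
Check: 31 mod 5 = 1 ✓, 31 mod 11 = 9 ✓

x ≡ 31 (mod 55)


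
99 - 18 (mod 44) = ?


99 - 18 = 81
81 mod 44 = 37


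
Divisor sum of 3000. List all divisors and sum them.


Divisors of 3000: 1, 2, 3, 4, 5, 6, 8, 10, 12, 15, 20, 24, 25, 30, 40, 50, 60, 75, 100, 120, 125, 150, 200, 250, 300, 375, 500, 600, 750, 1000, 1500, 3000
Sum = 1 + 2 + 3 + 4 + 5 + 6 + 8 + 10 + 12 + 15 + 20 + 24 + 25 + 30 + 40 + 50 + 60 + 75 + 100 + 120 + 125 + 150 + 200 + 250 + 300 + 375 + 500 + 600 + 750 + 1000 + 1500 + 3000 = 9360

σ(3000) = 9360


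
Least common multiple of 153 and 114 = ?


GCD(153, 114) = 3
LCM = 153*114/3 = 17442/3 = 5814

LCM = 5814


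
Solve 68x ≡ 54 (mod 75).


GCD(68, 75) = 1, unique solution
a^(-1) mod 75 = 32
x = 32 * 54 mod 75 = 3

x ≡ 3 (mod 75)


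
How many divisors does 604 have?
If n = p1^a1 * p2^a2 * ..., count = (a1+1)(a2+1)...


604 = 2^2 × 151^1
d(604) = (2+1) × (1+1) = 6

6 divisors


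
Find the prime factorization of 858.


858 / 2 = 429
429 / 3 = 143
143 / 11 = 13
13 / 13 = 1
858 = 2 × 3 × 11 × 13


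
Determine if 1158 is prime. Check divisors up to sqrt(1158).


1158 / 2 = 579 (exact division)
1158 is NOT prime.

No, 1158 is not prime


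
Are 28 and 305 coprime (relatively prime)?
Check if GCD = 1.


Euclidean algorithm:
305 = 10 * 28 + 25
28 = 1 * 25 + 3
25 = 8 * 3 + 1
3 = 3 * 1 + 0
GCD(28, 305) = 1

Yes, coprime (GCD = 1)


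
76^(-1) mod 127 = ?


Use the extended Euclidean algorithm on (127, 76); each row r = 127*s + 76*t:
r=127, s=1, t=0
r=76, s=0, t=1
q=1: r=51, s=1, t=-1   [127*(1) + 76*(-1) = 51]
q=1: r=25, s=-1, t=2   [127*(-1) + 76*(2) = 25]
q=2: r=1, s=3, t=-5   [127*(3) + 76*(-5) = 1]
q=25: r=0, s=-76, t=127   [127*(-76) + 76*(127) = 0]
GCD = 1 with t = -5, so 76*(-5) ≡ 1 (mod 127)
Inverse = -5 mod 127 = 122
Check: 76 * 122 = 9272 ≡ 1 (mod 127)

76^(-1) ≡ 122 (mod 127)


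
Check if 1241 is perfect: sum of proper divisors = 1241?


Proper divisors of 1241: 1, 17, 73
Sum = 1 + 17 + 73 = 91

No, 1241 is not perfect (91 ≠ 1241)


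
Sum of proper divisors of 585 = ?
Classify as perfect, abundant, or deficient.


Proper divisors: 1, 3, 5, 9, 13, 15, 39, 45, 65, 117, 195
Sum = 1 + 3 + 5 + 9 + 13 + 15 + 39 + 45 + 65 + 117 + 195 = 507
507 < 585 → deficient

s(585) = 507 (deficient)


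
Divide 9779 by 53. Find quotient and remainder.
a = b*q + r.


9779 = 53 * 184 + 27
Check: 9752 + 27 = 9779

q = 184, r = 27


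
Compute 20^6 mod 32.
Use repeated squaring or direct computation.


20^1 mod 32 = 20
20^2 mod 32 = 16
20^3 mod 32 = 0
20^4 mod 32 = 0
20^5 mod 32 = 0
20^6 mod 32 = 0


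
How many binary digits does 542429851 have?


542429851 in base 2 = 100000010101001101001010011011
Number of digits = 30

30 digits (base 2)


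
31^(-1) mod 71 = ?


Use the extended Euclidean algorithm on (71, 31); each row r = 71*s + 31*t:
r=71, s=1, t=0
r=31, s=0, t=1
q=2: r=9, s=1, t=-2   [71*(1) + 31*(-2) = 9]
q=3: r=4, s=-3, t=7   [71*(-3) + 31*(7) = 4]
q=2: r=1, s=7, t=-16   [71*(7) + 31*(-16) = 1]
q=4: r=0, s=-31, t=71   [71*(-31) + 31*(71) = 0]
GCD = 1 with t = -16, so 31*(-16) ≡ 1 (mod 71)
Inverse = -16 mod 71 = 55
Check: 31 * 55 = 1705 ≡ 1 (mod 71)

31^(-1) ≡ 55 (mod 71)


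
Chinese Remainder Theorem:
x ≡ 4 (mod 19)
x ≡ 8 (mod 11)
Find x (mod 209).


M = 19*11 = 209
M1 = M/19 = 11, M2 = M/11 = 19
M1^(-1) mod 19 = 7, M2^(-1) mod 11 = 7
x = 4*11*7 + 8*19*7 = 1372
1372 mod 209 = 118
Check: 118 mod 19 = 4 ✓, 118 mod 11 = 8 ✓

x ≡ 118 (mod 209)


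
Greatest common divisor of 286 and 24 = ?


286 = 11 * 24 + 22
24 = 1 * 22 + 2
22 = 11 * 2 + 0
GCD = 2


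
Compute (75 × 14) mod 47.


75 × 14 = 1050
1050 mod 47 = 16


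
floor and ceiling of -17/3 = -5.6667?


-17/3 = -5.6667
floor = -6
ceil = -5

floor = -6, ceil = -5


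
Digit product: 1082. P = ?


1 × 0 × 8 × 2 = 0


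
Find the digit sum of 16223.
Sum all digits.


1 + 6 + 2 + 2 + 3 = 14


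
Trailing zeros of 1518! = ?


floor(1518/5) = 303
floor(1518/25) = 60
floor(1518/125) = 12
floor(1518/625) = 2
Total = 377

377 trailing zeros


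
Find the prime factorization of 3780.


3780 / 2 = 1890
1890 / 2 = 945
945 / 3 = 315
315 / 3 = 105
105 / 3 = 35
35 / 5 = 7
7 / 7 = 1
3780 = 2^2 × 3^3 × 5 × 7


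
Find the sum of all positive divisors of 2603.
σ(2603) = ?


Divisors of 2603: 1, 19, 137, 2603
Sum = 1 + 19 + 137 + 2603 = 2760

σ(2603) = 2760


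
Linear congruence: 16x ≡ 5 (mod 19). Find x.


GCD(16, 19) = 1, unique solution
a^(-1) mod 19 = 6
x = 6 * 5 mod 19 = 11

x ≡ 11 (mod 19)


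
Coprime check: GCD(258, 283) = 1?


Euclidean algorithm:
283 = 1 * 258 + 25
258 = 10 * 25 + 8
25 = 3 * 8 + 1
8 = 8 * 1 + 0
GCD(258, 283) = 1

Yes, coprime (GCD = 1)


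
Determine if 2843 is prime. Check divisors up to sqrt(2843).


Check divisors up to sqrt(2843) = 53.3198
No divisors found.
2843 is prime.

Yes, 2843 is prime


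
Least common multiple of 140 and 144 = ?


GCD(140, 144) = 4
LCM = 140*144/4 = 20160/4 = 5040

LCM = 5040


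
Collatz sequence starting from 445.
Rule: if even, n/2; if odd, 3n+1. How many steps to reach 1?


445 → 1336 → 668 → 334 → 167 → 502 → 251 → 754 → 377 → 1132 → 566 → 283 → 850 → 425 → 1276 → 638 → 319 → 958 → 479 → 1438 → 719 → 2158 → 1079 → 3238 → 1619 → 4858 → 2429 → 7288 → 3644 → 1822 → 911 → 2734 → 1367 → 4102 → 2051 → 6154 → 3077 → 9232 → 4616 → 2308 → 1154 → 577 → 1732 → 866 → 433 → 1300 → 650 → 325 → 976 → 488 → 244 → 122 → 61 → 184 → 92 → 46 → 23 → 70 → 35 → 106 → 53 → 160 → 80 → 40 → 20 → 10 → 5 → 16 → 8 → 4 → 2 → 1
Total steps = 71

71 steps


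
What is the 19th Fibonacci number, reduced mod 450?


F(k) mod 450 for k=1..19:
1, 1, 2, 3, 5, 8, 13, 21, 34, 55, 89, 144, 233, 377, 160, 87, 247, 334, 131
F(19) mod 450 = 131


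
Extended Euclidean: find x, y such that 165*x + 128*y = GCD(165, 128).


Tabular extended Euclidean (each row: r = 165*s + 128*t):
r=165, s=1, t=0
r=128, s=0, t=1
q=1: r=37, s=1, t=-1   [165*(1) + 128*(-1) = 37]
q=3: r=17, s=-3, t=4   [165*(-3) + 128*(4) = 17]
q=2: r=3, s=7, t=-9   [165*(7) + 128*(-9) = 3]
q=5: r=2, s=-38, t=49   [165*(-38) + 128*(49) = 2]
q=1: r=1, s=45, t=-58   [165*(45) + 128*(-58) = 1]
q=2: r=0, s=-128, t=165   [165*(-128) + 128*(165) = 0]
GCD = 1; from the row with r=1: x=45, y=-58
Check: 165*(45) + 128*(-58) = 7425 - 7424 = 1

GCD = 1, x = 45, y = -58


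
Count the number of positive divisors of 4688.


4688 = 2^4 × 293^1
d(4688) = (4+1) × (1+1) = 10

10 divisors


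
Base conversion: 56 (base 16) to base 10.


56 (base 16) = 86 (decimal)
86 (decimal) = 86 (base 10)


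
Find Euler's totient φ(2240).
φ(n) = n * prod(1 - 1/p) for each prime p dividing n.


2240 = 2^6 × 5 × 7
Prime factors: 2, 5, 7
φ(2240) = 2240 × (1-1/2) × (1-1/5) × (1-1/7)
= 2240 × 1/2 × 4/5 × 6/7 = 768

φ(2240) = 768


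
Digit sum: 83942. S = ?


8 + 3 + 9 + 4 + 2 = 26


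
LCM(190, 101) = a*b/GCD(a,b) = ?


GCD(190, 101) = 1
LCM = 190*101/1 = 19190/1 = 19190

LCM = 19190


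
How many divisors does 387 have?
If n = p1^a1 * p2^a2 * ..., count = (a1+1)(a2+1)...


387 = 3^2 × 43^1
d(387) = (2+1) × (1+1) = 6

6 divisors


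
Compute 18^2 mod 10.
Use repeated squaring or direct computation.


18^1 mod 10 = 8
18^2 mod 10 = 4


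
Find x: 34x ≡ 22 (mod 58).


GCD(34, 58) = 2 divides 22
Divide: 17x ≡ 11 (mod 29)
x ≡ 16 (mod 29)


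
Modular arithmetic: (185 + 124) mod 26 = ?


185 + 124 = 309
309 mod 26 = 23


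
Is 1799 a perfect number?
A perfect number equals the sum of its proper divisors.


Proper divisors of 1799: 1, 7, 257
Sum = 1 + 7 + 257 = 265

No, 1799 is not perfect (265 ≠ 1799)


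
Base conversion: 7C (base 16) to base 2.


7C (base 16) = 124 (decimal)
124 (decimal) = 1111100 (base 2)


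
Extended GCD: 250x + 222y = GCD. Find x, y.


Tabular extended Euclidean (each row: r = 250*s + 222*t):
r=250, s=1, t=0
r=222, s=0, t=1
q=1: r=28, s=1, t=-1   [250*(1) + 222*(-1) = 28]
q=7: r=26, s=-7, t=8   [250*(-7) + 222*(8) = 26]
q=1: r=2, s=8, t=-9   [250*(8) + 222*(-9) = 2]
q=13: r=0, s=-111, t=125   [250*(-111) + 222*(125) = 0]
GCD = 2; from the row with r=2: x=8, y=-9
Check: 250*(8) + 222*(-9) = 2000 - 1998 = 2

GCD = 2, x = 8, y = -9


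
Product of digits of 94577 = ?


9 × 4 × 5 × 7 × 7 = 8820


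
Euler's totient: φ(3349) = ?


3349 = 17 × 197
Prime factors: 17, 197
φ(3349) = 3349 × (1-1/17) × (1-1/197)
= 3349 × 16/17 × 196/197 = 3136

φ(3349) = 3136


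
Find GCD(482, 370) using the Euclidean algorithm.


482 = 1 * 370 + 112
370 = 3 * 112 + 34
112 = 3 * 34 + 10
34 = 3 * 10 + 4
10 = 2 * 4 + 2
4 = 2 * 2 + 0
GCD = 2


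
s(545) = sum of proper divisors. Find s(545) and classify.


Proper divisors: 1, 5, 109
Sum = 1 + 5 + 109 = 115
115 < 545 → deficient

s(545) = 115 (deficient)


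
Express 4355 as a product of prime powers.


4355 / 5 = 871
871 / 13 = 67
67 / 67 = 1
4355 = 5 × 13 × 67


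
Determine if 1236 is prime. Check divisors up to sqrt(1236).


1236 / 2 = 618 (exact division)
1236 is NOT prime.

No, 1236 is not prime


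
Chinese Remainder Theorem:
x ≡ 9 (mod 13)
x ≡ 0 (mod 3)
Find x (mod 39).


M = 13*3 = 39
M1 = M/13 = 3, M2 = M/3 = 13
M1^(-1) mod 13 = 9, M2^(-1) mod 3 = 1
x = 9*3*9 + 0*13*1 = 243
243 mod 39 = 9
Check: 9 mod 13 = 9 ✓, 9 mod 3 = 0 ✓

x ≡ 9 (mod 39)


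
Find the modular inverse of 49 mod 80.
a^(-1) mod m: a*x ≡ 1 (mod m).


Use the extended Euclidean algorithm on (80, 49); each row r = 80*s + 49*t:
r=80, s=1, t=0
r=49, s=0, t=1
q=1: r=31, s=1, t=-1   [80*(1) + 49*(-1) = 31]
q=1: r=18, s=-1, t=2   [80*(-1) + 49*(2) = 18]
q=1: r=13, s=2, t=-3   [80*(2) + 49*(-3) = 13]
q=1: r=5, s=-3, t=5   [80*(-3) + 49*(5) = 5]
q=2: r=3, s=8, t=-13   [80*(8) + 49*(-13) = 3]
q=1: r=2, s=-11, t=18   [80*(-11) + 49*(18) = 2]
q=1: r=1, s=19, t=-31   [80*(19) + 49*(-31) = 1]
q=2: r=0, s=-49, t=80   [80*(-49) + 49*(80) = 0]
GCD = 1 with t = -31, so 49*(-31) ≡ 1 (mod 80)
Inverse = -31 mod 80 = 49
Check: 49 * 49 = 2401 ≡ 1 (mod 80)

49^(-1) ≡ 49 (mod 80)


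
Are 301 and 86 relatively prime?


Euclidean algorithm:
301 = 3 * 86 + 43
86 = 2 * 43 + 0
GCD(301, 86) = 43

No, not coprime (GCD = 43)


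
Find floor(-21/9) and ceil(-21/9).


-21/9 = -2.3333
floor = -3
ceil = -2

floor = -3, ceil = -2


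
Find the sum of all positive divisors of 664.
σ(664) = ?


Divisors of 664: 1, 2, 4, 8, 83, 166, 332, 664
Sum = 1 + 2 + 4 + 8 + 83 + 166 + 332 + 664 = 1260

σ(664) = 1260


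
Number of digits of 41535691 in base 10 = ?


41535691 has 8 digits in base 10
floor(log10(41535691)) + 1 = floor(7.6184) + 1 = 8

8 digits (base 10)


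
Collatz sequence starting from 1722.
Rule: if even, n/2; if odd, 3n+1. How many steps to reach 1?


1722 → 861 → 2584 → 1292 → 646 → 323 → 970 → 485 → 1456 → 728 → 364 → 182 → 91 → 274 → 137 → 412 → 206 → 103 → 310 → 155 → 466 → 233 → 700 → 350 → 175 → 526 → 263 → 790 → 395 → 1186 → 593 → 1780 → 890 → 445 → 1336 → 668 → 334 → 167 → 502 → 251 → 754 → 377 → 1132 → 566 → 283 → 850 → 425 → 1276 → 638 → 319 → 958 → 479 → 1438 → 719 → 2158 → 1079 → 3238 → 1619 → 4858 → 2429 → 7288 → 3644 → 1822 → 911 → 2734 → 1367 → 4102 → 2051 → 6154 → 3077 → 9232 → 4616 → 2308 → 1154 → 577 → 1732 → 866 → 433 → 1300 → 650 → 325 → 976 → 488 → 244 → 122 → 61 → 184 → 92 → 46 → 23 → 70 → 35 → 106 → 53 → 160 → 80 → 40 → 20 → 10 → 5 → 16 → 8 → 4 → 2 → 1
Total steps = 104

104 steps


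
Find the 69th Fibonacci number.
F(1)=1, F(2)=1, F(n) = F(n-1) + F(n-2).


Sequence: 1, 1, 2, 3, 5, 8, 13, 21, 34, 55, 89, 144, 233, 377, 610, 987, 1597, 2584, 4181, 6765, 10946, 17711, 28657, 46368, 75025, 121393, 196418, 317811, 514229, 832040, 1346269, 2178309, 3524578, 5702887, 9227465, 14930352, 24157817, 39088169, 63245986, 102334155, 165580141, 267914296, 433494437, 701408733, 1134903170, 1836311903, 2971215073, 4807526976, 7778742049, 12586269025, 20365011074, 32951280099, 53316291173, 86267571272, 139583862445, 225851433717, 365435296162, 591286729879, 956722026041, 1548008755920, 2504730781961, 4052739537881, 6557470319842, 10610209857723, 17167680177565, 27777890035288, 44945570212853, 72723460248141, 117669030460994
F(69) = 117669030460994


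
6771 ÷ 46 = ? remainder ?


6771 = 46 * 147 + 9
Check: 6762 + 9 = 6771

q = 147, r = 9


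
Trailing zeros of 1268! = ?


floor(1268/5) = 253
floor(1268/25) = 50
floor(1268/125) = 10
floor(1268/625) = 2
Total = 315

315 trailing zeros


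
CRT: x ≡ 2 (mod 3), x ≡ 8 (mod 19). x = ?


M = 3*19 = 57
M1 = M/3 = 19, M2 = M/19 = 3
M1^(-1) mod 3 = 1, M2^(-1) mod 19 = 13
x = 2*19*1 + 8*3*13 = 350
350 mod 57 = 8
Check: 8 mod 3 = 2 ✓, 8 mod 19 = 8 ✓

x ≡ 8 (mod 57)


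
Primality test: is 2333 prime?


Check divisors up to sqrt(2333) = 48.3011
No divisors found.
2333 is prime.

Yes, 2333 is prime


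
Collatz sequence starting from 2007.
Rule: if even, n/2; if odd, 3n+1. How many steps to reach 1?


2007 → 6022 → 3011 → 9034 → 4517 → 13552 → 6776 → 3388 → 1694 → 847 → 2542 → 1271 → 3814 → 1907 → 5722 → 2861 → 8584 → 4292 → 2146 → 1073 → 3220 → 1610 → 805 → 2416 → 1208 → 604 → 302 → 151 → 454 → 227 → 682 → 341 → 1024 → 512 → 256 → 128 → 64 → 32 → 16 → 8 → 4 → 2 → 1
Total steps = 42

42 steps


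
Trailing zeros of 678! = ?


floor(678/5) = 135
floor(678/25) = 27
floor(678/125) = 5
floor(678/625) = 1
Total = 168

168 trailing zeros


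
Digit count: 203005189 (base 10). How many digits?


203005189 has 9 digits in base 10
floor(log10(203005189)) + 1 = floor(8.3075) + 1 = 9

9 digits (base 10)


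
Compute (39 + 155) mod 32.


39 + 155 = 194
194 mod 32 = 2


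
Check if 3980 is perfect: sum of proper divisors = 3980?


Proper divisors of 3980: 1, 2, 4, 5, 10, 20, 199, 398, 796, 995, 1990
Sum = 1 + 2 + 4 + 5 + 10 + 20 + 199 + 398 + 796 + 995 + 1990 = 4420

No, 3980 is not perfect (4420 ≠ 3980)


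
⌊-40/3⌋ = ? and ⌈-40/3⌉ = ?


-40/3 = -13.3333
floor = -14
ceil = -13

floor = -14, ceil = -13


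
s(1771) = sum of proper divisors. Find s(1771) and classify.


Proper divisors: 1, 7, 11, 23, 77, 161, 253
Sum = 1 + 7 + 11 + 23 + 77 + 161 + 253 = 533
533 < 1771 → deficient

s(1771) = 533 (deficient)


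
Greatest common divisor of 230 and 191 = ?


230 = 1 * 191 + 39
191 = 4 * 39 + 35
39 = 1 * 35 + 4
35 = 8 * 4 + 3
4 = 1 * 3 + 1
3 = 3 * 1 + 0
GCD = 1


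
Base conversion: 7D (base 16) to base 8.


7D (base 16) = 125 (decimal)
125 (decimal) = 175 (base 8)


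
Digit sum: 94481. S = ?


9 + 4 + 4 + 8 + 1 = 26


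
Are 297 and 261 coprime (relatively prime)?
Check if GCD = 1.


Euclidean algorithm:
297 = 1 * 261 + 36
261 = 7 * 36 + 9
36 = 4 * 9 + 0
GCD(297, 261) = 9

No, not coprime (GCD = 9)


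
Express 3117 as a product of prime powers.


3117 / 3 = 1039
1039 / 1039 = 1
3117 = 3 × 1039


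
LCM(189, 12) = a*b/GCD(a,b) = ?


GCD(189, 12) = 3
LCM = 189*12/3 = 2268/3 = 756

LCM = 756


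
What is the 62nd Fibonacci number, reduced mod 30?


F(k) mod 30 for k=1..62:
1, 1, 2, 3, 5, 8, 13, 21, 4, 25, 29, 24, 23, 17, 10, 27, 7, 4, 11, 15, 26, 11, 7, 18, 25, 13, 8, 21, 29, 20, 19, 9, 28, 7, 5, 12, 17, 29, 16, 15, 1, 16, 17, 3, 20, 23, 13, 6, 19, 25, 14, 9, 23, 2, 25, 27, 22, 19, 11, 0, 11, 11
F(62) mod 30 = 11


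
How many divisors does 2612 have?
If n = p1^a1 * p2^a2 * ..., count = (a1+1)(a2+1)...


2612 = 2^2 × 653^1
d(2612) = (2+1) × (1+1) = 6

6 divisors


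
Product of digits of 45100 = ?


4 × 5 × 1 × 0 × 0 = 0


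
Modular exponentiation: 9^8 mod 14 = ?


9^1 mod 14 = 9
9^2 mod 14 = 11
9^3 mod 14 = 1
9^4 mod 14 = 9
9^5 mod 14 = 11
9^6 mod 14 = 1
9^7 mod 14 = 9
9^8 mod 14 = 11


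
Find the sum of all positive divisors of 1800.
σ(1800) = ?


Divisors of 1800: 1, 2, 3, 4, 5, 6, 8, 9, 10, 12, 15, 18, 20, 24, 25, 30, 36, 40, 45, 50, 60, 72, 75, 90, 100, 120, 150, 180, 200, 225, 300, 360, 450, 600, 900, 1800
Sum = 1 + 2 + 3 + 4 + 5 + 6 + 8 + 9 + 10 + 12 + 15 + 18 + 20 + 24 + 25 + 30 + 36 + 40 + 45 + 50 + 60 + 72 + 75 + 90 + 100 + 120 + 150 + 180 + 200 + 225 + 300 + 360 + 450 + 600 + 900 + 1800 = 6045

σ(1800) = 6045


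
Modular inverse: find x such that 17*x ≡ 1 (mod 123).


Use the extended Euclidean algorithm on (123, 17); each row r = 123*s + 17*t:
r=123, s=1, t=0
r=17, s=0, t=1
q=7: r=4, s=1, t=-7   [123*(1) + 17*(-7) = 4]
q=4: r=1, s=-4, t=29   [123*(-4) + 17*(29) = 1]
q=4: r=0, s=17, t=-123   [123*(17) + 17*(-123) = 0]
GCD = 1 with t = 29, so 17*(29) ≡ 1 (mod 123)
Inverse = 29 mod 123 = 29
Check: 17 * 29 = 493 ≡ 1 (mod 123)

17^(-1) ≡ 29 (mod 123)


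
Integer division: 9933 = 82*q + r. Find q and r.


9933 = 82 * 121 + 11
Check: 9922 + 11 = 9933

q = 121, r = 11


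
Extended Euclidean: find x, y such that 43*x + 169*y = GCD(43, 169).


Tabular extended Euclidean (each row: r = 43*s + 169*t):
r=43, s=1, t=0
r=169, s=0, t=1
q=0: r=43, s=1, t=0   [43*(1) + 169*(0) = 43]
q=3: r=40, s=-3, t=1   [43*(-3) + 169*(1) = 40]
q=1: r=3, s=4, t=-1   [43*(4) + 169*(-1) = 3]
q=13: r=1, s=-55, t=14   [43*(-55) + 169*(14) = 1]
q=3: r=0, s=169, t=-43   [43*(169) + 169*(-43) = 0]
GCD = 1; from the row with r=1: x=-55, y=14
Check: 43*(-55) + 169*(14) = -2365 + 2366 = 1

GCD = 1, x = -55, y = 14


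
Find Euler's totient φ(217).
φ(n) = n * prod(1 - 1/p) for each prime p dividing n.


217 = 7 × 31
Prime factors: 7, 31
φ(217) = 217 × (1-1/7) × (1-1/31)
= 217 × 6/7 × 30/31 = 180

φ(217) = 180


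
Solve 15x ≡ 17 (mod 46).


GCD(15, 46) = 1, unique solution
a^(-1) mod 46 = 43
x = 43 * 17 mod 46 = 41

x ≡ 41 (mod 46)


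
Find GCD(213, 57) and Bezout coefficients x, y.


Tabular extended Euclidean (each row: r = 213*s + 57*t):
r=213, s=1, t=0
r=57, s=0, t=1
q=3: r=42, s=1, t=-3   [213*(1) + 57*(-3) = 42]
q=1: r=15, s=-1, t=4   [213*(-1) + 57*(4) = 15]
q=2: r=12, s=3, t=-11   [213*(3) + 57*(-11) = 12]
q=1: r=3, s=-4, t=15   [213*(-4) + 57*(15) = 3]
q=4: r=0, s=19, t=-71   [213*(19) + 57*(-71) = 0]
GCD = 3; from the row with r=3: x=-4, y=15
Check: 213*(-4) + 57*(15) = -852 + 855 = 3

GCD = 3, x = -4, y = 15


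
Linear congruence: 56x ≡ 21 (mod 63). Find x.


GCD(56, 63) = 7 divides 21
Divide: 8x ≡ 3 (mod 9)
x ≡ 6 (mod 9)


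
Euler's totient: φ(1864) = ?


1864 = 2^3 × 233
Prime factors: 2, 233
φ(1864) = 1864 × (1-1/2) × (1-1/233)
= 1864 × 1/2 × 232/233 = 928

φ(1864) = 928


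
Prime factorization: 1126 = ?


1126 / 2 = 563
563 / 563 = 1
1126 = 2 × 563


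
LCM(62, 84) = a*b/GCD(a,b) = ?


GCD(62, 84) = 2
LCM = 62*84/2 = 5208/2 = 2604

LCM = 2604


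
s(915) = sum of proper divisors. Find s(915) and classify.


Proper divisors: 1, 3, 5, 15, 61, 183, 305
Sum = 1 + 3 + 5 + 15 + 61 + 183 + 305 = 573
573 < 915 → deficient

s(915) = 573 (deficient)


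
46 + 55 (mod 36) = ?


46 + 55 = 101
101 mod 36 = 29


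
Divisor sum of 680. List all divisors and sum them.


Divisors of 680: 1, 2, 4, 5, 8, 10, 17, 20, 34, 40, 68, 85, 136, 170, 340, 680
Sum = 1 + 2 + 4 + 5 + 8 + 10 + 17 + 20 + 34 + 40 + 68 + 85 + 136 + 170 + 340 + 680 = 1620

σ(680) = 1620


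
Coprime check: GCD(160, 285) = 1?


Euclidean algorithm:
285 = 1 * 160 + 125
160 = 1 * 125 + 35
125 = 3 * 35 + 20
35 = 1 * 20 + 15
20 = 1 * 15 + 5
15 = 3 * 5 + 0
GCD(160, 285) = 5

No, not coprime (GCD = 5)


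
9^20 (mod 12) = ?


9^1 mod 12 = 9
9^2 mod 12 = 9
9^3 mod 12 = 9
9^4 mod 12 = 9
9^5 mod 12 = 9
9^6 mod 12 = 9
9^7 mod 12 = 9
9^8 mod 12 = 9
9^9 mod 12 = 9
9^10 mod 12 = 9
9^11 mod 12 = 9
9^12 mod 12 = 9
9^13 mod 12 = 9
9^14 mod 12 = 9
9^15 mod 12 = 9
9^16 mod 12 = 9
9^17 mod 12 = 9
9^18 mod 12 = 9
9^19 mod 12 = 9
9^20 mod 12 = 9


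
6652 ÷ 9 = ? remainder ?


6652 = 9 * 739 + 1
Check: 6651 + 1 = 6652

q = 739, r = 1


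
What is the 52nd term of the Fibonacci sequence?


Sequence: 1, 1, 2, 3, 5, 8, 13, 21, 34, 55, 89, 144, 233, 377, 610, 987, 1597, 2584, 4181, 6765, 10946, 17711, 28657, 46368, 75025, 121393, 196418, 317811, 514229, 832040, 1346269, 2178309, 3524578, 5702887, 9227465, 14930352, 24157817, 39088169, 63245986, 102334155, 165580141, 267914296, 433494437, 701408733, 1134903170, 1836311903, 2971215073, 4807526976, 7778742049, 12586269025, 20365011074, 32951280099
F(52) = 32951280099


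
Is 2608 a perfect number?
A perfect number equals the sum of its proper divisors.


Proper divisors of 2608: 1, 2, 4, 8, 16, 163, 326, 652, 1304
Sum = 1 + 2 + 4 + 8 + 16 + 163 + 326 + 652 + 1304 = 2476

No, 2608 is not perfect (2476 ≠ 2608)


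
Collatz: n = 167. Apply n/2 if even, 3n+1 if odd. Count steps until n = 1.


167 → 502 → 251 → 754 → 377 → 1132 → 566 → 283 → 850 → 425 → 1276 → 638 → 319 → 958 → 479 → 1438 → 719 → 2158 → 1079 → 3238 → 1619 → 4858 → 2429 → 7288 → 3644 → 1822 → 911 → 2734 → 1367 → 4102 → 2051 → 6154 → 3077 → 9232 → 4616 → 2308 → 1154 → 577 → 1732 → 866 → 433 → 1300 → 650 → 325 → 976 → 488 → 244 → 122 → 61 → 184 → 92 → 46 → 23 → 70 → 35 → 106 → 53 → 160 → 80 → 40 → 20 → 10 → 5 → 16 → 8 → 4 → 2 → 1
Total steps = 67

67 steps


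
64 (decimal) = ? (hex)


64 (base 10) = 64 (decimal)
64 (decimal) = 40 (base 16)


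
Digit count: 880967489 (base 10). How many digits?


880967489 has 9 digits in base 10
floor(log10(880967489)) + 1 = floor(8.9450) + 1 = 9

9 digits (base 10)


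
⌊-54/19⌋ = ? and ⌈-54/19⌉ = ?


-54/19 = -2.8421
floor = -3
ceil = -2

floor = -3, ceil = -2


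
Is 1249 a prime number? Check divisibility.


Check divisors up to sqrt(1249) = 35.3412
No divisors found.
1249 is prime.

Yes, 1249 is prime


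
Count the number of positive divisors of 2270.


2270 = 2^1 × 5^1 × 227^1
d(2270) = (1+1) × (1+1) × (1+1) = 8

8 divisors


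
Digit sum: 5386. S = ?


5 + 3 + 8 + 6 = 22


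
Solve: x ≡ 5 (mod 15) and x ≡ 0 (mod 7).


M = 15*7 = 105
M1 = M/15 = 7, M2 = M/7 = 15
M1^(-1) mod 15 = 13, M2^(-1) mod 7 = 1
x = 5*7*13 + 0*15*1 = 455
455 mod 105 = 35
Check: 35 mod 15 = 5 ✓, 35 mod 7 = 0 ✓

x ≡ 35 (mod 105)


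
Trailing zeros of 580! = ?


floor(580/5) = 116
floor(580/25) = 23
floor(580/125) = 4
Total = 143

143 trailing zeros


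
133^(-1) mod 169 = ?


Use the extended Euclidean algorithm on (169, 133); each row r = 169*s + 133*t:
r=169, s=1, t=0
r=133, s=0, t=1
q=1: r=36, s=1, t=-1   [169*(1) + 133*(-1) = 36]
q=3: r=25, s=-3, t=4   [169*(-3) + 133*(4) = 25]
q=1: r=11, s=4, t=-5   [169*(4) + 133*(-5) = 11]
q=2: r=3, s=-11, t=14   [169*(-11) + 133*(14) = 3]
q=3: r=2, s=37, t=-47   [169*(37) + 133*(-47) = 2]
q=1: r=1, s=-48, t=61   [169*(-48) + 133*(61) = 1]
q=2: r=0, s=133, t=-169   [169*(133) + 133*(-169) = 0]
GCD = 1 with t = 61, so 133*(61) ≡ 1 (mod 169)
Inverse = 61 mod 169 = 61
Check: 133 * 61 = 8113 ≡ 1 (mod 169)

133^(-1) ≡ 61 (mod 169)


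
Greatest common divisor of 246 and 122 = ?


246 = 2 * 122 + 2
122 = 61 * 2 + 0
GCD = 2


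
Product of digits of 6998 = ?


6 × 9 × 9 × 8 = 3888


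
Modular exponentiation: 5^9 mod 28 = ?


5^1 mod 28 = 5
5^2 mod 28 = 25
5^3 mod 28 = 13
5^4 mod 28 = 9
5^5 mod 28 = 17
5^6 mod 28 = 1
5^7 mod 28 = 5
5^8 mod 28 = 25
5^9 mod 28 = 13


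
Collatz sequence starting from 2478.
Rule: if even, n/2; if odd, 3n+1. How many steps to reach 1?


2478 → 1239 → 3718 → 1859 → 5578 → 2789 → 8368 → 4184 → 2092 → 1046 → 523 → 1570 → 785 → 2356 → 1178 → 589 → 1768 → 884 → 442 → 221 → 664 → 332 → 166 → 83 → 250 → 125 → 376 → 188 → 94 → 47 → 142 → 71 → 214 → 107 → 322 → 161 → 484 → 242 → 121 → 364 → 182 → 91 → 274 → 137 → 412 → 206 → 103 → 310 → 155 → 466 → 233 → 700 → 350 → 175 → 526 → 263 → 790 → 395 → 1186 → 593 → 1780 → 890 → 445 → 1336 → 668 → 334 → 167 → 502 → 251 → 754 → 377 → 1132 → 566 → 283 → 850 → 425 → 1276 → 638 → 319 → 958 → 479 → 1438 → 719 → 2158 → 1079 → 3238 → 1619 → 4858 → 2429 → 7288 → 3644 → 1822 → 911 → 2734 → 1367 → 4102 → 2051 → 6154 → 3077 → 9232 → 4616 → 2308 → 1154 → 577 → 1732 → 866 → 433 → 1300 → 650 → 325 → 976 → 488 → 244 → 122 → 61 → 184 → 92 → 46 → 23 → 70 → 35 → 106 → 53 → 160 → 80 → 40 → 20 → 10 → 5 → 16 → 8 → 4 → 2 → 1
Total steps = 133

133 steps
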